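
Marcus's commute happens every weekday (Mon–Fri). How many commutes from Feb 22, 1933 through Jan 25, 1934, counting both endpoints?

242

Feb 22, 1933 is a Wednesday.
The range spans 338 days (inclusive of both endpoints).
338 = 7 × 48 + 2, so there are 48 full weeks plus 2 extra days.
Each full week contributes 5 weekdays (Mon–Fri): 48 × 5 = 240.
The 2 extra days are Wed, Thu — 2 of them qualify.
Total: 240 + 2 = 242.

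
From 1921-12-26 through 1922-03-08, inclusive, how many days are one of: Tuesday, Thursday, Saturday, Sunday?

1921-12-26 is a Monday.
The range spans 73 days (inclusive of both endpoints).
73 = 7 × 10 + 3, so there are 10 full weeks plus 3 extra days.
Each full week contributes 4 days from the set (Tue, Thu, Sat, Sun): 10 × 4 = 40.
The 3 extra days are Monday, Tuesday, Wednesday — 1 of them qualifies.
Total: 40 + 1 = 41.

41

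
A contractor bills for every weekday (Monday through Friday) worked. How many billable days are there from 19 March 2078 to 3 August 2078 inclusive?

19 March 2078 is a Saturday.
The range spans 138 days (inclusive of both endpoints).
138 = 7 × 19 + 5, so there are 19 full weeks plus 5 extra days.
Each full week contributes 5 weekdays (Mon–Fri): 19 × 5 = 95.
The 5 extra days are Saturday, Sunday, Monday, Tuesday, Wednesday — 3 of them qualify.
Total: 95 + 3 = 98.

98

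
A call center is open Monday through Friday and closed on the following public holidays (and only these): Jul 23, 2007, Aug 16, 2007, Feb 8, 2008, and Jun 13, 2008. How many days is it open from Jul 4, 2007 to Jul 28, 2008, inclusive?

275

Jul 4, 2007 is a Wednesday.
From Jul 4, 2007 to Jul 28, 2008 is 391 days inclusive.
391 = 7 × 55 + 6, so there are 55 full weeks plus 6 extra days.
Each full week contributes 5 weekdays (Mon–Fri): 55 × 5 = 275.
The 6 extra days are Wednesday, Thursday, Friday, Saturday, Sunday, Monday — 4 of them qualify.
Total: 275 + 4 = 279.
Holidays: Jul 23, 2007 (Mon); Aug 16, 2007 (Thu); Feb 8, 2008 (Fri); Jun 13, 2008 (Fri).
All 4 holidays fall on weekdays, so subtract 4.
Business days: 279 − 4 = 275.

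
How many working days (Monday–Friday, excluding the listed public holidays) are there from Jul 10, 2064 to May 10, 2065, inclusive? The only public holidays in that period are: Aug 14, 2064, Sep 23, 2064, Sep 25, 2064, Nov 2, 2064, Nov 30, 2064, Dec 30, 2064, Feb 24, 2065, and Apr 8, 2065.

211 working days

Jul 10, 2064 is a Thursday.
From Jul 10, 2064 to May 10, 2065 is 305 days inclusive.
305 = 7 × 43 + 4, so there are 43 full weeks plus 4 extra days.
Each full week contributes 5 weekdays (Mon–Fri): 43 × 5 = 215.
The 4 extra days are Thursday, Friday, Saturday, Sunday — 2 of them qualify.
Total: 215 + 2 = 217.
Holidays: Aug 14, 2064 (Thu); Sep 23, 2064 (Tue); Sep 25, 2064 (Thu); Nov 2, 2064 (Sun); Nov 30, 2064 (Sun); Dec 30, 2064 (Tue); Feb 24, 2065 (Tue); Apr 8, 2065 (Wed).
6 of the 8 holidays fall on weekdays; the rest are weekends and were already excluded.
Business days: 217 − 6 = 211.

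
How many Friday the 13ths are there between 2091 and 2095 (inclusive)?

8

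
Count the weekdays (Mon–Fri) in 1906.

January 1, 1906 is a Monday.
That's 365 days from start to end, counting both.
365 = 7 × 52 + 1, so there are 52 full weeks plus 1 extra day.
Each full week contributes 5 weekdays (Mon–Fri): 52 × 5 = 260.
The 1 extra day is Mon — 1 of them qualifies.
Total: 260 + 1 = 261.

261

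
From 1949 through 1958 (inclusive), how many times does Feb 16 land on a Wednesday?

Day of week of February 16 in each year:
1949: Wed ✓, 1950: Thu, 1951: Fri, 1952: Sat, 1953: Mon, 1954: Tue, 1955: Wed ✓, 1956: Thu, 1957: Sat, 1958: Sun
Wednesdays: 1949, 1955.

2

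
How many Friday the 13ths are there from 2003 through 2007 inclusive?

8

Friday-the-13ths by year:
2003: Jun
2004: Feb, Aug
2005: May
2006: Jan, Oct
2007: Apr, Jul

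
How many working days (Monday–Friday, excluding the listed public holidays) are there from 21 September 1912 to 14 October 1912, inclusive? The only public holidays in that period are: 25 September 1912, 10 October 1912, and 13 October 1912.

14 working days

21 September 1912 is a Saturday.
From 21 September 1912 to 14 October 1912 is 24 days inclusive.
24 = 7 × 3 + 3, so there are 3 full weeks plus 3 extra days.
Each full week contributes 5 weekdays (Mon–Fri): 3 × 5 = 15.
The 3 extra days are Saturday, Sunday, Monday — 1 of them qualifies.
Total: 15 + 1 = 16.
Holidays: 25 September 1912 (Wed); 10 October 1912 (Thu); 13 October 1912 (Sun).
2 of the 3 holidays fall on weekdays; the rest are weekends and were already excluded.
Business days: 16 − 2 = 14.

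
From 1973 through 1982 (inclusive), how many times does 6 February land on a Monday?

1

Day of week of February 6 in each year:
1973: Tue, 1974: Wed, 1975: Thu, 1976: Fri, 1977: Sun, 1978: Mon ✓, 1979: Tue, 1980: Wed, 1981: Fri, 1982: Sat
Mondays: 1978.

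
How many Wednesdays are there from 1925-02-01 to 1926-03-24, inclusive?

60

1925-02-01 is a Sunday.
The range spans 417 days (inclusive of both endpoints).
417 = 7 × 59 + 4, so there are 59 full weeks plus 4 extra days.
Each full week contributes one Wednesday: 59 so far.
The 4 extra days are Sun, Mon, Tue, Wed — 1 of them qualifies.
Total: 59 + 1 = 60.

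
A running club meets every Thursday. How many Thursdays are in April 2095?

April 1, 2095 is a Friday.
From April 1, 2095 to April 30, 2095 is 30 days inclusive.
30 = 7 × 4 + 2, so there are 4 full weeks plus 2 extra days.
Each full week contributes one Thursday: 4 so far.
The 2 extra days are Fri, Sat — none qualify.
Total: 4 + 0 = 4.

4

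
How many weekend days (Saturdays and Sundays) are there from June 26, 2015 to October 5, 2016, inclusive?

134

June 26, 2015 is a Friday.
The range spans 468 days (inclusive of both endpoints).
468 = 7 × 66 + 6, so there are 66 full weeks plus 6 extra days.
Each full week contributes 2 weekend days (Sat, Sun): 66 × 2 = 132.
The 6 extra days are Friday, Saturday, Sunday, Monday, Tuesday, Wednesday — 2 of them qualify.
Total: 132 + 2 = 134.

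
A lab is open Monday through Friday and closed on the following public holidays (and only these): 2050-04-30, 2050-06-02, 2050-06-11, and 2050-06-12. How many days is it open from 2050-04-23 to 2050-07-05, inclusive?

2050-04-23 is a Saturday.
The range spans 74 days (inclusive of both endpoints).
74 = 7 × 10 + 4, so there are 10 full weeks plus 4 extra days.
Each full week contributes 5 weekdays (Mon–Fri): 10 × 5 = 50.
The 4 extra days are Sat, Sun, Mon, Tue — 2 of them qualify.
Total: 50 + 2 = 52.
Holidays: 2050-04-30 (Sat); 2050-06-02 (Thu); 2050-06-11 (Sat); 2050-06-12 (Sun).
1 of the 4 holidays fall on weekdays; the rest are weekends and were already excluded.
Business days: 52 − 1 = 51.

51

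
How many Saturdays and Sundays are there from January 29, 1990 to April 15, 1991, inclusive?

January 29, 1990 is a Monday.
That's 442 days from start to end, counting both.
442 = 7 × 63 + 1, so there are 63 full weeks plus 1 extra day.
Each full week contributes 2 weekend days (Sat, Sun): 63 × 2 = 126.
The 1 extra day is Monday — none qualify.
Total: 126 + 0 = 126.

126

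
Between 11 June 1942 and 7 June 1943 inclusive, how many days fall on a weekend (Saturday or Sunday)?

104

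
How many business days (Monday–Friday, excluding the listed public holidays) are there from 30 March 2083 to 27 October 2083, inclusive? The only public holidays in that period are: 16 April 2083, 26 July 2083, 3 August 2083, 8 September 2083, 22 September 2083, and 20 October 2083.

146

30 March 2083 is a Tuesday.
From 30 March 2083 to 27 October 2083 is 212 days inclusive.
212 = 7 × 30 + 2, so there are 30 full weeks plus 2 extra days.
Each full week contributes 5 weekdays (Mon–Fri): 30 × 5 = 150.
The 2 extra days are Tue, Wed — 2 of them qualify.
Total: 150 + 2 = 152.
Holidays: 16 April 2083 (Fri); 26 July 2083 (Mon); 3 August 2083 (Tue); 8 September 2083 (Wed); 22 September 2083 (Wed); 20 October 2083 (Wed).
All 6 holidays fall on weekdays, so subtract 6.
Business days: 152 − 6 = 146.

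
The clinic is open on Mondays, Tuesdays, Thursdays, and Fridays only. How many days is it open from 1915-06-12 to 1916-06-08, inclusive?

1915-06-12 is a Saturday.
That's 363 days from start to end, counting both.
363 = 7 × 51 + 6, so there are 51 full weeks plus 6 extra days.
Each full week contributes 4 days from the set (Mon, Tue, Thu, Fri): 51 × 4 = 204.
The 6 extra days are Sat, Sun, Mon, Tue, Wed, Thu — 3 of them qualify.
Total: 204 + 3 = 207.

207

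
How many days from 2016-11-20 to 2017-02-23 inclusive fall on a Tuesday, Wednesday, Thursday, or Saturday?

55

2016-11-20 is a Sunday.
From 2016-11-20 to 2017-02-23 is 96 days inclusive.
96 = 7 × 13 + 5, so there are 13 full weeks plus 5 extra days.
Each full week contributes 4 days from the set (Tue, Wed, Thu, Sat): 13 × 4 = 52.
The 5 extra days are Sun, Mon, Tue, Wed, Thu — 3 of them qualify.
Total: 52 + 3 = 55.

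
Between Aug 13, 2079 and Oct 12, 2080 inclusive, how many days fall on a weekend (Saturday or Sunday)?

122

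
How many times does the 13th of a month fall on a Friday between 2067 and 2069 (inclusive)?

Friday-the-13ths by year:
2067: May
2068: Jan, Apr, Jul
2069: Sep, Dec

6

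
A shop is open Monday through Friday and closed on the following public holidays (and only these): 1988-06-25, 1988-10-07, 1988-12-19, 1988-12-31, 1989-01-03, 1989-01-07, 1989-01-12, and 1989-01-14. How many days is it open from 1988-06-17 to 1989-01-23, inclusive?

1988-06-17 is a Friday.
The range spans 221 days (inclusive of both endpoints).
221 = 7 × 31 + 4, so there are 31 full weeks plus 4 extra days.
Each full week contributes 5 weekdays (Mon–Fri): 31 × 5 = 155.
The 4 extra days are Fri, Sat, Sun, Mon — 2 of them qualify.
Total: 155 + 2 = 157.
Holidays: 1988-06-25 (Sat); 1988-10-07 (Fri); 1988-12-19 (Mon); 1988-12-31 (Sat); 1989-01-03 (Tue); 1989-01-07 (Sat); 1989-01-12 (Thu); 1989-01-14 (Sat).
4 of the 8 holidays fall on weekdays; the rest are weekends and were already excluded.
Business days: 157 − 4 = 153.

153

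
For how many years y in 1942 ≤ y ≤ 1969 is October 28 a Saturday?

4

Day of week of October 28 in each year:
1942: Wed, 1943: Thu, 1944: Sat ✓, 1945: Sun, 1946: Mon, 1947: Tue, 1948: Thu, 1949: Fri, 1950: Sat ✓, 1951: Sun, 1952: Tue, 1953: Wed, 1954: Thu, 1955: Fri, 1956: Sun, 1957: Mon, 1958: Tue, 1959: Wed, 1960: Fri, 1961: Sat ✓, 1962: Sun, 1963: Mon, 1964: Wed, 1965: Thu, 1966: Fri, 1967: Sat ✓, 1968: Mon, 1969: Tue
Saturdays: 1944, 1950, 1961, 1967.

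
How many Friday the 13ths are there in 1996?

2

The 13th falls on a Friday when the month's 13th has weekday Fri.
Jan 13 is Sat; Feb 13 is Tue; Mar 13 is Wed; Apr 13 is Sat; May 13 is Mon; Jun 13 is Thu; Jul 13 is Sat; Aug 13 is Tue; Sep 13 is Fri ✓; Oct 13 is Sun; Nov 13 is Wed; Dec 13 is Fri ✓.
Friday the 13ths: Sep, Dec.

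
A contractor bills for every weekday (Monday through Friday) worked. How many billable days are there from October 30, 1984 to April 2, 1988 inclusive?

October 30, 1984 is a Tuesday.
The range spans 1251 days (inclusive of both endpoints).
1251 = 7 × 178 + 5, so there are 178 full weeks plus 5 extra days.
Each full week contributes 5 weekdays (Mon–Fri): 178 × 5 = 890.
The 5 extra days are Tuesday, Wednesday, Thursday, Friday, Saturday — 4 of them qualify.
Total: 890 + 4 = 894.

894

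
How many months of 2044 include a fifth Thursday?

4

A month has five Thursdays exactly when Thursday falls within its first (length − 28) days.
Jan: 31 days, starts Fri → 5 of Fri, Sat, Sun
Feb: 29 days, starts Mon → 5 of Mon
Mar: 31 days, starts Tue → 5 of Tue, Wed, Thu ✓
Apr: 30 days, starts Fri → 5 of Fri, Sat
May: 31 days, starts Sun → 5 of Sun, Mon, Tue
Jun: 30 days, starts Wed → 5 of Wed, Thu ✓
Jul: 31 days, starts Fri → 5 of Fri, Sat, Sun
Aug: 31 days, starts Mon → 5 of Mon, Tue, Wed
Sep: 30 days, starts Thu → 5 of Thu, Fri ✓
Oct: 31 days, starts Sat → 5 of Sat, Sun, Mon
Nov: 30 days, starts Tue → 5 of Tue, Wed
Dec: 31 days, starts Thu → 5 of Thu, Fri, Sat ✓
Months with five Thursdays: Mar, Jun, Sep, Dec.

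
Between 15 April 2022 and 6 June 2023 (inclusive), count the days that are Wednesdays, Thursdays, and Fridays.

15 April 2022 is a Friday.
The range spans 418 days (inclusive of both endpoints).
418 = 7 × 59 + 5, so there are 59 full weeks plus 5 extra days.
Each full week contributes 3 days from the set (Wed, Thu, Fri): 59 × 3 = 177.
The 5 extra days are Friday, Saturday, Sunday, Monday, Tuesday — 1 of them qualifies.
Total: 177 + 1 = 178.

178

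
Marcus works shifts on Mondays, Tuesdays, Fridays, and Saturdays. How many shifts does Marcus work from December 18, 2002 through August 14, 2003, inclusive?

136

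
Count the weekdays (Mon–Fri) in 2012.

1 January 2012 is a Sunday.
The range spans 366 days (inclusive of both endpoints).
366 = 7 × 52 + 2, so there are 52 full weeks plus 2 extra days.
Each full week contributes 5 weekdays (Mon–Fri): 52 × 5 = 260.
The 2 extra days are Sunday, Monday — 1 of them qualifies.
Total: 260 + 1 = 261.

261 weekdays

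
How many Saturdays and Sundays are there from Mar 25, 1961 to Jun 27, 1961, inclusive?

28

Mar 25, 1961 is a Saturday.
That's 95 days from start to end, counting both.
95 = 7 × 13 + 4, so there are 13 full weeks plus 4 extra days.
Each full week contributes 2 weekend days (Sat, Sun): 13 × 2 = 26.
The 4 extra days are Saturday, Sunday, Monday, Tuesday — 2 of them qualify.
Total: 26 + 2 = 28.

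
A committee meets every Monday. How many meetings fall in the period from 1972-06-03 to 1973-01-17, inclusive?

33

1972-06-03 is a Saturday.
That's 229 days from start to end, counting both.
229 = 7 × 32 + 5, so there are 32 full weeks plus 5 extra days.
Each full week contributes one Monday: 32 so far.
The 5 extra days are Sat, Sun, Mon, Tue, Wed — 1 of them qualifies.
Total: 32 + 1 = 33.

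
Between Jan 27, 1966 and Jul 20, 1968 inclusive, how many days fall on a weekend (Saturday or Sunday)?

259

Jan 27, 1966 is a Thursday.
From Jan 27, 1966 to Jul 20, 1968 is 906 days inclusive.
906 = 7 × 129 + 3, so there are 129 full weeks plus 3 extra days.
Each full week contributes 2 weekend days (Sat, Sun): 129 × 2 = 258.
The 3 extra days are Thursday, Friday, Saturday — 1 of them qualifies.
Total: 258 + 1 = 259.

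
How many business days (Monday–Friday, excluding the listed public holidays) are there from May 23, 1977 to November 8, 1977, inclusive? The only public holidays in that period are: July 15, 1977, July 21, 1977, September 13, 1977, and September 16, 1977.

118

May 23, 1977 is a Monday.
From May 23, 1977 to November 8, 1977 is 170 days inclusive.
170 = 7 × 24 + 2, so there are 24 full weeks plus 2 extra days.
Each full week contributes 5 weekdays (Mon–Fri): 24 × 5 = 120.
The 2 extra days are Mon, Tue — 2 of them qualify.
Total: 120 + 2 = 122.
Holidays: July 15, 1977 (Fri); July 21, 1977 (Thu); September 13, 1977 (Tue); September 16, 1977 (Fri).
All 4 holidays fall on weekdays, so subtract 4.
Business days: 122 − 4 = 118.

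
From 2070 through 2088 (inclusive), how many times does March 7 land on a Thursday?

3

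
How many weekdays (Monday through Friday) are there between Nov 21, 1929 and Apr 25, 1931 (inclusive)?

372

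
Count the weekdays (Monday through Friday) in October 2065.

1 October 2065 is a Thursday.
That's 31 days from start to end, counting both.
31 = 7 × 4 + 3, so there are 4 full weeks plus 3 extra days.
Each full week contributes 5 weekdays (Mon–Fri): 4 × 5 = 20.
The 3 extra days are Thursday, Friday, Saturday — 2 of them qualify.
Total: 20 + 2 = 22.

22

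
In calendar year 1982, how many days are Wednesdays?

52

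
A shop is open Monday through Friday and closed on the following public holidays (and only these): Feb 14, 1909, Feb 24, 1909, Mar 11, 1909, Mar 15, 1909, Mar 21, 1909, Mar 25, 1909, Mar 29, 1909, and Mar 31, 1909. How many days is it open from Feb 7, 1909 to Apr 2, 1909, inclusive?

Feb 7, 1909 is a Sunday.
From Feb 7, 1909 to Apr 2, 1909 is 55 days inclusive.
55 = 7 × 7 + 6, so there are 7 full weeks plus 6 extra days.
Each full week contributes 5 weekdays (Mon–Fri): 7 × 5 = 35.
The 6 extra days are Sunday, Monday, Tuesday, Wednesday, Thursday, Friday — 5 of them qualify.
Total: 35 + 5 = 40.
Holidays: Feb 14, 1909 (Sun); Feb 24, 1909 (Wed); Mar 11, 1909 (Thu); Mar 15, 1909 (Mon); Mar 21, 1909 (Sun); Mar 25, 1909 (Thu); Mar 29, 1909 (Mon); Mar 31, 1909 (Wed).
6 of the 8 holidays fall on weekdays; the rest are weekends and were already excluded.
Business days: 40 − 6 = 34.

34 working days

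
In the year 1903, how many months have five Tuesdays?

4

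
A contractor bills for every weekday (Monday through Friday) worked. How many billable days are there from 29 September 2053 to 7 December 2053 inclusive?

29 September 2053 is a Monday.
The range spans 70 days (inclusive of both endpoints).
70 = 7 × 10, so the span is exactly 10 full weeks.
Each full week contributes 5 weekdays (Mon–Fri): 10 × 5 = 50.
Total: 50.

50 weekdays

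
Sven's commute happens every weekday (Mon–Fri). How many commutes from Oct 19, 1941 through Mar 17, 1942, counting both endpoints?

Oct 19, 1941 is a Sunday.
That's 150 days from start to end, counting both.
150 = 7 × 21 + 3, so there are 21 full weeks plus 3 extra days.
Each full week contributes 5 weekdays (Mon–Fri): 21 × 5 = 105.
The 3 extra days are Sun, Mon, Tue — 2 of them qualify.
Total: 105 + 2 = 107.

107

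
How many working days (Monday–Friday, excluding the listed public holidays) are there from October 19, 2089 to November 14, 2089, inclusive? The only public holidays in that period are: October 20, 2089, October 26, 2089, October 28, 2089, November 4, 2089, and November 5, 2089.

15 working days

October 19, 2089 is a Wednesday.
That's 27 days from start to end, counting both.
27 = 7 × 3 + 6, so there are 3 full weeks plus 6 extra days.
Each full week contributes 5 weekdays (Mon–Fri): 3 × 5 = 15.
The 6 extra days are Wednesday, Thursday, Friday, Saturday, Sunday, Monday — 4 of them qualify.
Total: 15 + 4 = 19.
Holidays: October 20, 2089 (Thu); October 26, 2089 (Wed); October 28, 2089 (Fri); November 4, 2089 (Fri); November 5, 2089 (Sat).
4 of the 5 holidays fall on weekdays; the rest are weekends and were already excluded.
Business days: 19 − 4 = 15.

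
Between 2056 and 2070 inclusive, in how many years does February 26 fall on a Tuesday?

3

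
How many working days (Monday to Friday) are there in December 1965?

23 weekdays

December 1, 1965 is a Wednesday.
From December 1, 1965 to December 31, 1965 is 31 days inclusive.
31 = 7 × 4 + 3, so there are 4 full weeks plus 3 extra days.
Each full week contributes 5 weekdays (Mon–Fri): 4 × 5 = 20.
The 3 extra days are Wednesday, Thursday, Friday — 3 of them qualify.
Total: 20 + 3 = 23.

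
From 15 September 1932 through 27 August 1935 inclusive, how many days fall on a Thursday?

15 September 1932 is a Thursday.
That's 1077 days from start to end, counting both.
1077 = 7 × 153 + 6, so there are 153 full weeks plus 6 extra days.
Each full week contributes one Thursday: 153 so far.
The 6 extra days are Thu, Fri, Sat, Sun, Mon, Tue — 1 of them qualifies.
Total: 153 + 1 = 154.

154 Thursdays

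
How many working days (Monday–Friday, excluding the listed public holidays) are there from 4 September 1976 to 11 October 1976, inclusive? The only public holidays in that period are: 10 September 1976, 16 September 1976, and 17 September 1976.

4 September 1976 is a Saturday.
The range spans 38 days (inclusive of both endpoints).
38 = 7 × 5 + 3, so there are 5 full weeks plus 3 extra days.
Each full week contributes 5 weekdays (Mon–Fri): 5 × 5 = 25.
The 3 extra days are Sat, Sun, Mon — 1 of them qualifies.
Total: 25 + 1 = 26.
Holidays: 10 September 1976 (Fri); 16 September 1976 (Thu); 17 September 1976 (Fri).
All 3 holidays fall on weekdays, so subtract 3.
Business days: 26 − 3 = 23.

23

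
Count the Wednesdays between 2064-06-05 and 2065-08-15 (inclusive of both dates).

2064-06-05 is a Thursday.
From 2064-06-05 to 2065-08-15 is 437 days inclusive.
437 = 7 × 62 + 3, so there are 62 full weeks plus 3 extra days.
Each full week contributes one Wednesday: 62 so far.
The 3 extra days are Thursday, Friday, Saturday — none qualify.
Total: 62 + 0 = 62.

62 Wednesdays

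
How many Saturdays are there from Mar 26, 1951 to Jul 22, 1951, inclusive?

17

Mar 26, 1951 is a Monday.
The range spans 119 days (inclusive of both endpoints).
119 = 7 × 17, so the span is exactly 17 full weeks.
Each full week contributes one Saturday: 17 so far.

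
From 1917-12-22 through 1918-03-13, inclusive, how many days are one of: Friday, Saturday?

23

1917-12-22 is a Saturday.
From 1917-12-22 to 1918-03-13 is 82 days inclusive.
82 = 7 × 11 + 5, so there are 11 full weeks plus 5 extra days.
Each full week contributes 2 days from the set (Fri, Sat): 11 × 2 = 22.
The 5 extra days are Sat, Sun, Mon, Tue, Wed — 1 of them qualifies.
Total: 22 + 1 = 23.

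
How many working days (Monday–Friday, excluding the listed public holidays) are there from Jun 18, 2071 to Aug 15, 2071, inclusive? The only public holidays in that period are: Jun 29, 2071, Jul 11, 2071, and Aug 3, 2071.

40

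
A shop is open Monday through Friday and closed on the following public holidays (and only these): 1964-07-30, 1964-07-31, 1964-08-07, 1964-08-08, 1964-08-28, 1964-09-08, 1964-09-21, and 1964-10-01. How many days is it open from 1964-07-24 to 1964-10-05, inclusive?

45

1964-07-24 is a Friday.
That's 74 days from start to end, counting both.
74 = 7 × 10 + 4, so there are 10 full weeks plus 4 extra days.
Each full week contributes 5 weekdays (Mon–Fri): 10 × 5 = 50.
The 4 extra days are Friday, Saturday, Sunday, Monday — 2 of them qualify.
Total: 50 + 2 = 52.
Holidays: 1964-07-30 (Thu); 1964-07-31 (Fri); 1964-08-07 (Fri); 1964-08-08 (Sat); 1964-08-28 (Fri); 1964-09-08 (Tue); 1964-09-21 (Mon); 1964-10-01 (Thu).
7 of the 8 holidays fall on weekdays; the rest are weekends and were already excluded.
Business days: 52 − 7 = 45.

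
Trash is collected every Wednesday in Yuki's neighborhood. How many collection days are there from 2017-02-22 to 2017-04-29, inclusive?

2017-02-22 is a Wednesday.
That's 67 days from start to end, counting both.
67 = 7 × 9 + 4, so there are 9 full weeks plus 4 extra days.
Each full week contributes one Wednesday: 9 so far.
The 4 extra days are Wed, Thu, Fri, Sat — 1 of them qualifies.
Total: 9 + 1 = 10.

10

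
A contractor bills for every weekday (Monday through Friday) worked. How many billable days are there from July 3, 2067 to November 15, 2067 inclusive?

July 3, 2067 is a Sunday.
That's 136 days from start to end, counting both.
136 = 7 × 19 + 3, so there are 19 full weeks plus 3 extra days.
Each full week contributes 5 weekdays (Mon–Fri): 19 × 5 = 95.
The 3 extra days are Sun, Mon, Tue — 2 of them qualify.
Total: 95 + 2 = 97.

97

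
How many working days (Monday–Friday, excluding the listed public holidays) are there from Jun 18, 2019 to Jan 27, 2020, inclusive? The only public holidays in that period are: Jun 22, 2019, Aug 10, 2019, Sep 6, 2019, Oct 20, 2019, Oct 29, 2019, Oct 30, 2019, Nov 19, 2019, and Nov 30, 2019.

Jun 18, 2019 is a Tuesday.
That's 224 days from start to end, counting both.
224 = 7 × 32, so the span is exactly 32 full weeks.
Each full week contributes 5 weekdays (Mon–Fri): 32 × 5 = 160.
Total: 160.
Holidays: Jun 22, 2019 (Sat); Aug 10, 2019 (Sat); Sep 6, 2019 (Fri); Oct 20, 2019 (Sun); Oct 29, 2019 (Tue); Oct 30, 2019 (Wed); Nov 19, 2019 (Tue); Nov 30, 2019 (Sat).
4 of the 8 holidays fall on weekdays; the rest are weekends and were already excluded.
Business days: 160 − 4 = 156.

156 working days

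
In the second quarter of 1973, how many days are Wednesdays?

April 1, 1973 is a Sunday.
That's 91 days from start to end, counting both.
91 = 7 × 13, so the span is exactly 13 full weeks.
Each full week contributes one Wednesday: 13 so far.

13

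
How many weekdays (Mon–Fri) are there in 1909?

261 weekdays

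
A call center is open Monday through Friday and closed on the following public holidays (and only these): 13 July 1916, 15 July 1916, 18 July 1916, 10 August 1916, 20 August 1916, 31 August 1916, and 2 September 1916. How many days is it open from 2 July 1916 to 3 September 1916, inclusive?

41 business days

2 July 1916 is a Sunday.
That's 64 days from start to end, counting both.
64 = 7 × 9 + 1, so there are 9 full weeks plus 1 extra day.
Each full week contributes 5 weekdays (Mon–Fri): 9 × 5 = 45.
The 1 extra day is Sunday — none qualify.
Total: 45 + 0 = 45.
Holidays: 13 July 1916 (Thu); 15 July 1916 (Sat); 18 July 1916 (Tue); 10 August 1916 (Thu); 20 August 1916 (Sun); 31 August 1916 (Thu); 2 September 1916 (Sat).
4 of the 7 holidays fall on weekdays; the rest are weekends and were already excluded.
Business days: 45 − 4 = 41.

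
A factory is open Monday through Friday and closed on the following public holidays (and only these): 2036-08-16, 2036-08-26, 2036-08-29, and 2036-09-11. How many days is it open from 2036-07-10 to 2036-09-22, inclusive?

50 business days

2036-07-10 is a Thursday.
The range spans 75 days (inclusive of both endpoints).
75 = 7 × 10 + 5, so there are 10 full weeks plus 5 extra days.
Each full week contributes 5 weekdays (Mon–Fri): 10 × 5 = 50.
The 5 extra days are Thu, Fri, Sat, Sun, Mon — 3 of them qualify.
Total: 50 + 3 = 53.
Holidays: 2036-08-16 (Sat); 2036-08-26 (Tue); 2036-08-29 (Fri); 2036-09-11 (Thu).
3 of the 4 holidays fall on weekdays; the rest are weekends and were already excluded.
Business days: 53 − 3 = 50.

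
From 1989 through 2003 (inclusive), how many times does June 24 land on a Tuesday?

2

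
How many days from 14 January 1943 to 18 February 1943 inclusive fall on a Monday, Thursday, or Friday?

16

14 January 1943 is a Thursday.
The range spans 36 days (inclusive of both endpoints).
36 = 7 × 5 + 1, so there are 5 full weeks plus 1 extra day.
Each full week contributes 3 days from the set (Mon, Thu, Fri): 5 × 3 = 15.
The 1 extra day is Thu — 1 of them qualifies.
Total: 15 + 1 = 16.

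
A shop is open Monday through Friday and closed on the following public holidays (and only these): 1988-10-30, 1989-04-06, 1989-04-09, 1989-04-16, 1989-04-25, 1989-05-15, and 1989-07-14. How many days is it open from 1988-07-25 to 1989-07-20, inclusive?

1988-07-25 is a Monday.
That's 361 days from start to end, counting both.
361 = 7 × 51 + 4, so there are 51 full weeks plus 4 extra days.
Each full week contributes 5 weekdays (Mon–Fri): 51 × 5 = 255.
The 4 extra days are Monday, Tuesday, Wednesday, Thursday — 4 of them qualify.
Total: 255 + 4 = 259.
Holidays: 1988-10-30 (Sun); 1989-04-06 (Thu); 1989-04-09 (Sun); 1989-04-16 (Sun); 1989-04-25 (Tue); 1989-05-15 (Mon); 1989-07-14 (Fri).
4 of the 7 holidays fall on weekdays; the rest are weekends and were already excluded.
Business days: 259 − 4 = 255.

255 working days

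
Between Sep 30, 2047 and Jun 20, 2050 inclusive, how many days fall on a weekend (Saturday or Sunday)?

284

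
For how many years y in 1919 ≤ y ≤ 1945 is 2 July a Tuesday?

Day of week of July 2 in each year:
1919: Wed, 1920: Fri, 1921: Sat, 1922: Sun, 1923: Mon, 1924: Wed, 1925: Thu, 1926: Fri, 1927: Sat, 1928: Mon, 1929: Tue ✓, 1930: Wed, 1931: Thu, 1932: Sat, 1933: Sun, 1934: Mon, 1935: Tue ✓, 1936: Thu, 1937: Fri, 1938: Sat, 1939: Sun, 1940: Tue ✓, 1941: Wed, 1942: Thu, 1943: Fri, 1944: Sun, 1945: Mon
Tuesdays: 1929, 1935, 1940.

3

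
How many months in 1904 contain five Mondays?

A month has five Mondays exactly when Monday falls within its first (length − 28) days.
Jan: 31 days, starts Fri → 5 of Fri, Sat, Sun
Feb: 29 days, starts Mon → 5 of Mon ✓
Mar: 31 days, starts Tue → 5 of Tue, Wed, Thu
Apr: 30 days, starts Fri → 5 of Fri, Sat
May: 31 days, starts Sun → 5 of Sun, Mon, Tue ✓
Jun: 30 days, starts Wed → 5 of Wed, Thu
Jul: 31 days, starts Fri → 5 of Fri, Sat, Sun
Aug: 31 days, starts Mon → 5 of Mon, Tue, Wed ✓
Sep: 30 days, starts Thu → 5 of Thu, Fri
Oct: 31 days, starts Sat → 5 of Sat, Sun, Mon ✓
Nov: 30 days, starts Tue → 5 of Tue, Wed
Dec: 31 days, starts Thu → 5 of Thu, Fri, Sat
Months with five Mondays: Feb, May, Aug, Oct.

4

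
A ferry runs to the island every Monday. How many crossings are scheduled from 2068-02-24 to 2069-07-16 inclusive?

73

2068-02-24 is a Friday.
That's 509 days from start to end, counting both.
509 = 7 × 72 + 5, so there are 72 full weeks plus 5 extra days.
Each full week contributes one Monday: 72 so far.
The 5 extra days are Fri, Sat, Sun, Mon, Tue — 1 of them qualifies.
Total: 72 + 1 = 73.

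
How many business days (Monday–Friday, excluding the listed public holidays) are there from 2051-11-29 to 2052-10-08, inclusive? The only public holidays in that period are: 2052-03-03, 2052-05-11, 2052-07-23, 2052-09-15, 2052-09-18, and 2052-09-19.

2051-11-29 is a Wednesday.
That's 315 days from start to end, counting both.
315 = 7 × 45, so the span is exactly 45 full weeks.
Each full week contributes 5 weekdays (Mon–Fri): 45 × 5 = 225.
Holidays: 2052-03-03 (Sun); 2052-05-11 (Sat); 2052-07-23 (Tue); 2052-09-15 (Sun); 2052-09-18 (Wed); 2052-09-19 (Thu).
3 of the 6 holidays fall on weekdays; the rest are weekends and were already excluded.
Business days: 225 − 3 = 222.

222 business days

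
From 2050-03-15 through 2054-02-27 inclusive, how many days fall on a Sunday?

2050-03-15 is a Tuesday.
The range spans 1446 days (inclusive of both endpoints).
1446 = 7 × 206 + 4, so there are 206 full weeks plus 4 extra days.
Each full week contributes one Sunday: 206 so far.
The 4 extra days are Tuesday, Wednesday, Thursday, Friday — none qualify.
Total: 206 + 0 = 206.

206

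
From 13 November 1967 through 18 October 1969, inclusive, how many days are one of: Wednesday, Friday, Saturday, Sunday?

403

13 November 1967 is a Monday.
The range spans 706 days (inclusive of both endpoints).
706 = 7 × 100 + 6, so there are 100 full weeks plus 6 extra days.
Each full week contributes 4 days from the set (Wed, Fri, Sat, Sun): 100 × 4 = 400.
The 6 extra days are Mon, Tue, Wed, Thu, Fri, Sat — 3 of them qualify.
Total: 400 + 3 = 403.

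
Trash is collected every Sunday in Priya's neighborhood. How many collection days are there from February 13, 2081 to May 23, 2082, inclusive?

66

February 13, 2081 is a Thursday.
That's 465 days from start to end, counting both.
465 = 7 × 66 + 3, so there are 66 full weeks plus 3 extra days.
Each full week contributes one Sunday: 66 so far.
The 3 extra days are Thu, Fri, Sat — none qualify.
Total: 66 + 0 = 66.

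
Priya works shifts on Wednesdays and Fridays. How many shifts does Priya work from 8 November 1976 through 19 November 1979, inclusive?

316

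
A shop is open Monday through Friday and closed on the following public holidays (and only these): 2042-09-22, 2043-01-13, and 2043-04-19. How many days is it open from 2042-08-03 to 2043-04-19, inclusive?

183 working days

2042-08-03 is a Sunday.
The range spans 260 days (inclusive of both endpoints).
260 = 7 × 37 + 1, so there are 37 full weeks plus 1 extra day.
Each full week contributes 5 weekdays (Mon–Fri): 37 × 5 = 185.
The 1 extra day is Sunday — none qualify.
Total: 185 + 0 = 185.
Holidays: 2042-09-22 (Mon); 2043-01-13 (Tue); 2043-04-19 (Sun).
2 of the 3 holidays fall on weekdays; the rest are weekends and were already excluded.
Business days: 185 − 2 = 183.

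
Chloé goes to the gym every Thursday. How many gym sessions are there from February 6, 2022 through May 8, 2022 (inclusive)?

13 Thursdays

February 6, 2022 is a Sunday.
From February 6, 2022 to May 8, 2022 is 92 days inclusive.
92 = 7 × 13 + 1, so there are 13 full weeks plus 1 extra day.
Each full week contributes one Thursday: 13 so far.
The 1 extra day is Sunday — none qualify.
Total: 13 + 0 = 13.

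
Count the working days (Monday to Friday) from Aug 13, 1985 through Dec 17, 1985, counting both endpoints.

Aug 13, 1985 is a Tuesday.
From Aug 13, 1985 to Dec 17, 1985 is 127 days inclusive.
127 = 7 × 18 + 1, so there are 18 full weeks plus 1 extra day.
Each full week contributes 5 weekdays (Mon–Fri): 18 × 5 = 90.
The 1 extra day is Tuesday — 1 of them qualifies.
Total: 90 + 1 = 91.

91 weekdays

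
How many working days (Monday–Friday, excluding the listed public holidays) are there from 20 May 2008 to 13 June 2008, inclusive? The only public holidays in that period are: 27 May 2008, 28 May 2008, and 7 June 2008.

17 working days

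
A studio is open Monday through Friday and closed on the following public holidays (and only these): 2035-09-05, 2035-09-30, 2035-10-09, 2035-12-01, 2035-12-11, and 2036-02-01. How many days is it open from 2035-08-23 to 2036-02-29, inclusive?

2035-08-23 is a Thursday.
That's 191 days from start to end, counting both.
191 = 7 × 27 + 2, so there are 27 full weeks plus 2 extra days.
Each full week contributes 5 weekdays (Mon–Fri): 27 × 5 = 135.
The 2 extra days are Thu, Fri — 2 of them qualify.
Total: 135 + 2 = 137.
Holidays: 2035-09-05 (Wed); 2035-09-30 (Sun); 2035-10-09 (Tue); 2035-12-01 (Sat); 2035-12-11 (Tue); 2036-02-01 (Fri).
4 of the 6 holidays fall on weekdays; the rest are weekends and were already excluded.
Business days: 137 − 4 = 133.

133 working days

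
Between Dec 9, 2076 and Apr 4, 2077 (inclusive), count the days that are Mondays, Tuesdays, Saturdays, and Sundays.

66

Dec 9, 2076 is a Wednesday.
That's 117 days from start to end, counting both.
117 = 7 × 16 + 5, so there are 16 full weeks plus 5 extra days.
Each full week contributes 4 days from the set (Mon, Tue, Sat, Sun): 16 × 4 = 64.
The 5 extra days are Wednesday, Thursday, Friday, Saturday, Sunday — 2 of them qualify.
Total: 64 + 2 = 66.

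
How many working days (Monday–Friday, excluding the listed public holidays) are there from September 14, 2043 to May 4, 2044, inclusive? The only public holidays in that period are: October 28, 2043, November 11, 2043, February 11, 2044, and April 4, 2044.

September 14, 2043 is a Monday.
From September 14, 2043 to May 4, 2044 is 234 days inclusive.
234 = 7 × 33 + 3, so there are 33 full weeks plus 3 extra days.
Each full week contributes 5 weekdays (Mon–Fri): 33 × 5 = 165.
The 3 extra days are Mon, Tue, Wed — 3 of them qualify.
Total: 165 + 3 = 168.
Holidays: October 28, 2043 (Wed); November 11, 2043 (Wed); February 11, 2044 (Thu); April 4, 2044 (Mon).
All 4 holidays fall on weekdays, so subtract 4.
Business days: 168 − 4 = 164.

164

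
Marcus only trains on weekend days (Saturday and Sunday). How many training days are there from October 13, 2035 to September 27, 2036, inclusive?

101

October 13, 2035 is a Saturday.
The range spans 351 days (inclusive of both endpoints).
351 = 7 × 50 + 1, so there are 50 full weeks plus 1 extra day.
Each full week contributes 2 weekend days (Sat, Sun): 50 × 2 = 100.
The 1 extra day is Sat — 1 of them qualifies.
Total: 100 + 1 = 101.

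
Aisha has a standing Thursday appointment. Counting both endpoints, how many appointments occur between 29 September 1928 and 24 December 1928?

12 Thursdays

29 September 1928 is a Saturday.
From 29 September 1928 to 24 December 1928 is 87 days inclusive.
87 = 7 × 12 + 3, so there are 12 full weeks plus 3 extra days.
Each full week contributes one Thursday: 12 so far.
The 3 extra days are Saturday, Sunday, Monday — none qualify.
Total: 12 + 0 = 12.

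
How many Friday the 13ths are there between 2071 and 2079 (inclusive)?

16

Friday-the-13ths by year:
2071: Feb, Mar, Nov
2072: May
2073: Jan, Oct
2074: Apr, Jul
2075: Sep, Dec
2076: Mar, Nov
2077: Aug
2078: May
2079: Jan, Oct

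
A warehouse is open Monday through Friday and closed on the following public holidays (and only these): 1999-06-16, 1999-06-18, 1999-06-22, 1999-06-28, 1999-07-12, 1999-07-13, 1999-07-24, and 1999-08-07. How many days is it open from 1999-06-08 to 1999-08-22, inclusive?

48 working days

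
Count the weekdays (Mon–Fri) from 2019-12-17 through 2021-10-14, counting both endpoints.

2019-12-17 is a Tuesday.
From 2019-12-17 to 2021-10-14 is 668 days inclusive.
668 = 7 × 95 + 3, so there are 95 full weeks plus 3 extra days.
Each full week contributes 5 weekdays (Mon–Fri): 95 × 5 = 475.
The 3 extra days are Tuesday, Wednesday, Thursday — 3 of them qualify.
Total: 475 + 3 = 478.

478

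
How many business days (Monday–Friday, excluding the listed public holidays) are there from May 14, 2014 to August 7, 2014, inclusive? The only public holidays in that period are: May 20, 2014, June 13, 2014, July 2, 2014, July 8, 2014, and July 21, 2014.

57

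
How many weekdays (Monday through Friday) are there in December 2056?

21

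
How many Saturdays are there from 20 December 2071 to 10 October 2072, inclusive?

20 December 2071 is a Sunday.
From 20 December 2071 to 10 October 2072 is 296 days inclusive.
296 = 7 × 42 + 2, so there are 42 full weeks plus 2 extra days.
Each full week contributes one Saturday: 42 so far.
The 2 extra days are Sunday, Monday — none qualify.
Total: 42 + 0 = 42.

42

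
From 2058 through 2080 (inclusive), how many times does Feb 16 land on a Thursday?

Day of week of February 16 in each year:
2058: Sat, 2059: Sun, 2060: Mon, 2061: Wed, 2062: Thu ✓, 2063: Fri, 2064: Sat, 2065: Mon, 2066: Tue, 2067: Wed, 2068: Thu ✓, 2069: Sat, 2070: Sun, 2071: Mon, 2072: Tue, 2073: Thu ✓, 2074: Fri, 2075: Sat, 2076: Sun, 2077: Tue, 2078: Wed, 2079: Thu ✓, 2080: Fri
Thursdays: 2062, 2068, 2073, 2079.

4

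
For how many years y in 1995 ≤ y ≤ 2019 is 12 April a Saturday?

4

Day of week of April 12 in each year:
1995: Wed, 1996: Fri, 1997: Sat ✓, 1998: Sun, 1999: Mon, 2000: Wed, 2001: Thu, 2002: Fri, 2003: Sat ✓, 2004: Mon, 2005: Tue, 2006: Wed, 2007: Thu, 2008: Sat ✓, 2009: Sun, 2010: Mon, 2011: Tue, 2012: Thu, 2013: Fri, 2014: Sat ✓, 2015: Sun, 2016: Tue, 2017: Wed, 2018: Thu, 2019: Fri
Saturdays: 1997, 2003, 2008, 2014.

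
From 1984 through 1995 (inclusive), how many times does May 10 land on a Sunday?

Day of week of May 10 in each year:
1984: Thu, 1985: Fri, 1986: Sat, 1987: Sun ✓, 1988: Tue, 1989: Wed, 1990: Thu, 1991: Fri, 1992: Sun ✓, 1993: Mon, 1994: Tue, 1995: Wed
Sundays: 1987, 1992.

2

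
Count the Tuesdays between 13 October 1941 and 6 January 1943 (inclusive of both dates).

65

13 October 1941 is a Monday.
The range spans 451 days (inclusive of both endpoints).
451 = 7 × 64 + 3, so there are 64 full weeks plus 3 extra days.
Each full week contributes one Tuesday: 64 so far.
The 3 extra days are Mon, Tue, Wed — 1 of them qualifies.
Total: 64 + 1 = 65.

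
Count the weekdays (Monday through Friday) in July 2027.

22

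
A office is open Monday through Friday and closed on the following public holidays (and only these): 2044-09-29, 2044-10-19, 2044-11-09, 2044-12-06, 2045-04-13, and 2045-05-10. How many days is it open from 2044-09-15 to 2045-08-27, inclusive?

241 business days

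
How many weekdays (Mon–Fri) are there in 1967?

Jan 1, 1967 is a Sunday.
That's 365 days from start to end, counting both.
365 = 7 × 52 + 1, so there are 52 full weeks plus 1 extra day.
Each full week contributes 5 weekdays (Mon–Fri): 52 × 5 = 260.
The 1 extra day is Sun — none qualify.
Total: 260 + 0 = 260.

260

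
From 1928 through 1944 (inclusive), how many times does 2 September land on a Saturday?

3

Day of week of September 2 in each year:
1928: Sun, 1929: Mon, 1930: Tue, 1931: Wed, 1932: Fri, 1933: Sat ✓, 1934: Sun, 1935: Mon, 1936: Wed, 1937: Thu, 1938: Fri, 1939: Sat ✓, 1940: Mon, 1941: Tue, 1942: Wed, 1943: Thu, 1944: Sat ✓
Saturdays: 1933, 1939, 1944.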